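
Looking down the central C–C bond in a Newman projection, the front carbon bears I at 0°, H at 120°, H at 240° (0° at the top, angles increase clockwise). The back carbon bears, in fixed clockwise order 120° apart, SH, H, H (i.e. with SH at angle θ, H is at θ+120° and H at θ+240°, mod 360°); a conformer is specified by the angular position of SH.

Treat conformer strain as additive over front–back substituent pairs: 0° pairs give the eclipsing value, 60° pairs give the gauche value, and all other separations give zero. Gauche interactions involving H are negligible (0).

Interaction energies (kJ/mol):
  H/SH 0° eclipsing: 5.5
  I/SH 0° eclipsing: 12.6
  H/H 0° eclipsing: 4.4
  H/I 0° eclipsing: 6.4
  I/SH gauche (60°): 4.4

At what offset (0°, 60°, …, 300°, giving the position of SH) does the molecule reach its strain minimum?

180°

SH at 0° (eclipsed): I(0°)/SH(0°) eclipsed 12.6; H(120°)/H(120°) eclipsed 4.4; H(240°)/H(240°) eclipsed 4.4 → 21.4 kJ/mol.
SH at 60° (staggered): I(0°)/SH(60°) gauche 4.4 → 4.4 kJ/mol.
SH at 120° (eclipsed): I(0°)/H(0°) eclipsed 6.4; H(120°)/SH(120°) eclipsed 5.5; H(240°)/H(240°) eclipsed 4.4 → 16.3 kJ/mol.
SH at 180° (staggered): no non-H gauche contacts → 0.0 kJ/mol.
SH at 240° (eclipsed): I(0°)/H(0°) eclipsed 6.4; H(120°)/H(120°) eclipsed 4.4; H(240°)/SH(240°) eclipsed 5.5 → 16.3 kJ/mol.
SH at 300° (staggered): I(0°)/SH(300°) gauche 4.4 → 4.4 kJ/mol.
The minimum (0.0 kJ/mol) occurs with SH at 180°.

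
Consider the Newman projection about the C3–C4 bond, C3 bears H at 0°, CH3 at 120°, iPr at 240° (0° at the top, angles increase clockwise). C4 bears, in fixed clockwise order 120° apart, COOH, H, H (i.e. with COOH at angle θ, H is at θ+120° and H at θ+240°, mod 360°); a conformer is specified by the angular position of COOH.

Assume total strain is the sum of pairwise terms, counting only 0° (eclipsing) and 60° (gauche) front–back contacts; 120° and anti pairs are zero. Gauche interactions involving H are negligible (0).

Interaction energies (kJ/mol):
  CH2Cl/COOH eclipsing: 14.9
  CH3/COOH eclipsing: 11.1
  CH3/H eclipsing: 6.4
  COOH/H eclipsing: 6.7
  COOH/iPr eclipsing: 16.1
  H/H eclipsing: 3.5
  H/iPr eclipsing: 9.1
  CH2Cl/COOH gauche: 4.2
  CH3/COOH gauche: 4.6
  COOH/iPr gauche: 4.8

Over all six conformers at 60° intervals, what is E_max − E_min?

COOH at 0° (eclipsed): H–COOH eclipsed, CH3–H eclipsed, iPr–H eclipsed; 6.7 + 6.4 + 9.1 = 22.2 kJ/mol.
COOH at 60° (staggered): CH3–COOH gauche; 4.6 = 4.6 kJ/mol.
COOH at 120° (eclipsed): H–H eclipsed, CH3–COOH eclipsed, iPr–H eclipsed; 3.5 + 11.1 + 9.1 = 23.7 kJ/mol.
COOH at 180° (staggered): CH3–COOH gauche, iPr–COOH gauche; 4.6 + 4.8 = 9.4 kJ/mol.
COOH at 240° (eclipsed): H–H eclipsed, CH3–H eclipsed, iPr–COOH eclipsed; 3.5 + 6.4 + 16.1 = 26.0 kJ/mol.
COOH at 300° (staggered): iPr–COOH gauche; 4.8 = 4.8 kJ/mol.
Max at 240° (26.0 kJ/mol), min at 60° (4.6 kJ/mol); barrier = 21.4 kJ/mol.

21.4 kJ/mol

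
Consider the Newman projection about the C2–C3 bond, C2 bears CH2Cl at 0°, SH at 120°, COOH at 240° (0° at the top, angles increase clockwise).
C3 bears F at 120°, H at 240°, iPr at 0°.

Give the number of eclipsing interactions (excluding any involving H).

Non-H eclipsing pairs: CH2Cl(0°)/iPr(0°); SH(120°)/F(120°) — 2 interactions.

2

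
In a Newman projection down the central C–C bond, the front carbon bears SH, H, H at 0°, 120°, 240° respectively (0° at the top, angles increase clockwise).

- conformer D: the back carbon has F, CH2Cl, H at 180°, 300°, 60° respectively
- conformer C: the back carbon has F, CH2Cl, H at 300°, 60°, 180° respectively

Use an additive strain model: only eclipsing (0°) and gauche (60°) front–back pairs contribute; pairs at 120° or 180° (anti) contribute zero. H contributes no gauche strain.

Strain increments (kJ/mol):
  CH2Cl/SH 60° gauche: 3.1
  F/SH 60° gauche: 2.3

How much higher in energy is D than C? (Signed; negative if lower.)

D (staggered): SH–CH2Cl gauche; 3.1 = 3.1 kJ/mol.
C (staggered): SH–F gauche, SH–CH2Cl gauche; 2.3 + 3.1 = 5.4 kJ/mol.
E(D) − E(C) = 3.1 − 5.4 = -2.3 kJ/mol.

-2.3 kJ/mol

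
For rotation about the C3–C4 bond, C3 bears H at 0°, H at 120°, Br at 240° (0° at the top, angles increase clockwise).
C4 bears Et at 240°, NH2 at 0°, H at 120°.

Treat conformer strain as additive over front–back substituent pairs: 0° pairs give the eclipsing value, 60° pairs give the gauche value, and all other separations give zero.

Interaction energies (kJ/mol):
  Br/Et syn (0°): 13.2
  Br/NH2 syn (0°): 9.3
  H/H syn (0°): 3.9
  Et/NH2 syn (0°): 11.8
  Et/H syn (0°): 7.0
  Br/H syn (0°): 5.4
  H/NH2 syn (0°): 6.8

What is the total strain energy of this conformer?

23.9 kJ/mol

This conformer (eclipsed): H(0°)/NH2(0°) eclipsed 6.8; H(120°)/H(120°) eclipsed 3.9; Br(240°)/Et(240°) eclipsed 13.2 → 23.9 kJ/mol.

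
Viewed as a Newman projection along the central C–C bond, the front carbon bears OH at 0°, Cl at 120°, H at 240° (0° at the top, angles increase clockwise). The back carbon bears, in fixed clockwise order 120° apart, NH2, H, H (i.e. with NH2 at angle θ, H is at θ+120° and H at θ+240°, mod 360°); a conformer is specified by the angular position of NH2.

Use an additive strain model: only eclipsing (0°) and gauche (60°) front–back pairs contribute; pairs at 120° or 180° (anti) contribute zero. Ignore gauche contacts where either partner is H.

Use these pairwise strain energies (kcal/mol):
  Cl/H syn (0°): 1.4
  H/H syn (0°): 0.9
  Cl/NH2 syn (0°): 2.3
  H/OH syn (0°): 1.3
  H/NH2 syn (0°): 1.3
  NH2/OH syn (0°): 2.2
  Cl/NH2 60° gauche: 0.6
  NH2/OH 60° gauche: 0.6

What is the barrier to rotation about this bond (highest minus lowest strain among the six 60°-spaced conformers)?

NH2 at 0° (eclipsed): OH–NH2 eclipsed, Cl–H eclipsed, H–H eclipsed; 2.2 + 1.4 + 0.9 = 4.5 kcal/mol.
NH2 at 60° (staggered): OH–NH2 gauche, Cl–NH2 gauche; 0.6 + 0.6 = 1.2 kcal/mol.
NH2 at 120° (eclipsed): OH–H eclipsed, Cl–NH2 eclipsed, H–H eclipsed; 1.3 + 2.3 + 0.9 = 4.5 kcal/mol.
NH2 at 180° (staggered): Cl–NH2 gauche; 0.6 = 0.6 kcal/mol.
NH2 at 240° (eclipsed): OH–H eclipsed, Cl–H eclipsed, H–NH2 eclipsed; 1.3 + 1.4 + 1.3 = 4.0 kcal/mol.
NH2 at 300° (staggered): OH–NH2 gauche; 0.6 = 0.6 kcal/mol.
Max at 0° (4.5 kcal/mol), min at 180° (0.6 kcal/mol); barrier = 3.9 kcal/mol.

3.9 kcal/mol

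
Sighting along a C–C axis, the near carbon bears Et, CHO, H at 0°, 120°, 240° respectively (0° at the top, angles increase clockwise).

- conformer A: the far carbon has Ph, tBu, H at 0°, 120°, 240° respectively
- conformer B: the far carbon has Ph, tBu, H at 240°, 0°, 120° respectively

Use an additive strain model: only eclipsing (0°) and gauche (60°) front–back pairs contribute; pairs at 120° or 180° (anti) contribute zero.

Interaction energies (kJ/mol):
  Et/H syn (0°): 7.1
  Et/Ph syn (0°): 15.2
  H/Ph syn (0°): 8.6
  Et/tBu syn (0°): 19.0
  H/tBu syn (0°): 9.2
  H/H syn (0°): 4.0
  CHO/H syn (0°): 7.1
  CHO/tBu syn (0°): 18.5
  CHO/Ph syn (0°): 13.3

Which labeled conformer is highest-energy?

A

A (eclipsed): Et(0°)/Ph(0°) eclipsed 15.2; CHO(120°)/tBu(120°) eclipsed 18.5; H(240°)/H(240°) eclipsed 4.0 → 37.7 kJ/mol.
B (eclipsed): Et(0°)/tBu(0°) eclipsed 19.0; CHO(120°)/H(120°) eclipsed 7.1; H(240°)/Ph(240°) eclipsed 8.6 → 34.7 kJ/mol.
A has the highest total (37.7 kJ/mol).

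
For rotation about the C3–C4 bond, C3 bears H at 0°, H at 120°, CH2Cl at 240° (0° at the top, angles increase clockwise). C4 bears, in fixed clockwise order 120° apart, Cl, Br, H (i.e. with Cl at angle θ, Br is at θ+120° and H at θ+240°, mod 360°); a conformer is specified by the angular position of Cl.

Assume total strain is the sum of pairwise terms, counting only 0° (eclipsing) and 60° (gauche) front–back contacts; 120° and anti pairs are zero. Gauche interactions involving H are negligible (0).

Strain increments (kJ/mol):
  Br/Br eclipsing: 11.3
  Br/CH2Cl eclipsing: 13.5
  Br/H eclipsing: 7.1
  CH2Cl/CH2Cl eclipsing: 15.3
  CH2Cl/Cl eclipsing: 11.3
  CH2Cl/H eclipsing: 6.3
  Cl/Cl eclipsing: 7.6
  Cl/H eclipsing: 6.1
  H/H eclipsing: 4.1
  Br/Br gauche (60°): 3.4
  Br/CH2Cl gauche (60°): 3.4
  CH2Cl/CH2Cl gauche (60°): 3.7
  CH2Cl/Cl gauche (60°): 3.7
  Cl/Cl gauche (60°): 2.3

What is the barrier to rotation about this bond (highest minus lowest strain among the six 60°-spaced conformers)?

20.3 kJ/mol

Cl at 0° is eclipsed. H at 0° is eclipsed with Cl at 0° (6.1); H at 120° is eclipsed with Br at 120° (7.1); CH2Cl at 240° is eclipsed with H at 240° (6.3). Total 19.5 kJ/mol.
Cl at 60° is staggered. CH2Cl at 240° is gauche with Br at 180° (3.4). Total 3.4 kJ/mol.
Cl at 120° is eclipsed. H at 0° is eclipsed with H at 0° (4.1); H at 120° is eclipsed with Cl at 120° (6.1); CH2Cl at 240° is eclipsed with Br at 240° (13.5). Total 23.7 kJ/mol.
Cl at 180° is staggered. CH2Cl at 240° is gauche with Cl at 180° (3.7); CH2Cl at 240° is gauche with Br at 300° (3.4). Total 7.1 kJ/mol.
Cl at 240° is eclipsed. H at 0° is eclipsed with Br at 0° (7.1); H at 120° is eclipsed with H at 120° (4.1); CH2Cl at 240° is eclipsed with Cl at 240° (11.3). Total 22.5 kJ/mol.
Cl at 300° is staggered. CH2Cl at 240° is gauche with Cl at 300° (3.7). Total 3.7 kJ/mol.
Max at 120° (23.7 kJ/mol), min at 60° (3.4 kJ/mol); barrier = 20.3 kJ/mol.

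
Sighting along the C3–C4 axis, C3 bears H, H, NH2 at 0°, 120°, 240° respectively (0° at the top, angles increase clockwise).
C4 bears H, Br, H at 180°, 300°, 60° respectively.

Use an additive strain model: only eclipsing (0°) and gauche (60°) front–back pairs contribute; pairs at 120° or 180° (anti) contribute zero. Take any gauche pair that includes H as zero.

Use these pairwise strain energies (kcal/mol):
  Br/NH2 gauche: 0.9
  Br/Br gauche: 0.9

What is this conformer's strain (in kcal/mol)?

This conformer (staggered): NH2–Br gauche; 0.9 = 0.9 kcal/mol.

0.9 kcal/mol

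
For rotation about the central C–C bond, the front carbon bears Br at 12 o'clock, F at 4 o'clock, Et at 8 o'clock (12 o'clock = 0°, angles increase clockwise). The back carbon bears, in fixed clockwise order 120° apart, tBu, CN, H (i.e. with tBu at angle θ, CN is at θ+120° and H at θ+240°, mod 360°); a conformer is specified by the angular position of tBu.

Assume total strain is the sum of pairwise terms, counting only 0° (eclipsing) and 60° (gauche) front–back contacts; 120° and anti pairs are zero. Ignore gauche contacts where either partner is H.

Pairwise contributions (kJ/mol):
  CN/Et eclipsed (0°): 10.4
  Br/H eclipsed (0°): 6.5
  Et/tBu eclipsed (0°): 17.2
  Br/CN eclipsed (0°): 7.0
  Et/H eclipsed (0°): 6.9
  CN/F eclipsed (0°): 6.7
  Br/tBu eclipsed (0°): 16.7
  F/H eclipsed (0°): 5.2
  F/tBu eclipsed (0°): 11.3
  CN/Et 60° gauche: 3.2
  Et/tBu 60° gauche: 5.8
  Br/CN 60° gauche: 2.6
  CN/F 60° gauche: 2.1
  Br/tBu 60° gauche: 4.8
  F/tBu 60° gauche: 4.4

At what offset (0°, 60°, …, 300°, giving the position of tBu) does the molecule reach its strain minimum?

60°

tBu at 0° (eclipsed): Br(0°)/tBu(0°) eclipsed 16.7; F(120°)/CN(120°) eclipsed 6.7; Et(240°)/H(240°) eclipsed 6.9 → 30.3 kJ/mol.
tBu at 60° (staggered): Br(0°)/tBu(60°) gauche 4.8; F(120°)/tBu(60°) gauche 4.4; F(120°)/CN(180°) gauche 2.1; Et(240°)/CN(180°) gauche 3.2 → 14.5 kJ/mol.
tBu at 120° (eclipsed): Br(0°)/H(0°) eclipsed 6.5; F(120°)/tBu(120°) eclipsed 11.3; Et(240°)/CN(240°) eclipsed 10.4 → 28.2 kJ/mol.
tBu at 180° (staggered): Br(0°)/CN(300°) gauche 2.6; F(120°)/tBu(180°) gauche 4.4; Et(240°)/tBu(180°) gauche 5.8; Et(240°)/CN(300°) gauche 3.2 → 16.0 kJ/mol.
tBu at 240° (eclipsed): Br(0°)/CN(0°) eclipsed 7.0; F(120°)/H(120°) eclipsed 5.2; Et(240°)/tBu(240°) eclipsed 17.2 → 29.4 kJ/mol.
tBu at 300° (staggered): Br(0°)/tBu(300°) gauche 4.8; Br(0°)/CN(60°) gauche 2.6; F(120°)/CN(60°) gauche 2.1; Et(240°)/tBu(300°) gauche 5.8 → 15.3 kJ/mol.
The minimum (14.5 kJ/mol) occurs with tBu at 60°.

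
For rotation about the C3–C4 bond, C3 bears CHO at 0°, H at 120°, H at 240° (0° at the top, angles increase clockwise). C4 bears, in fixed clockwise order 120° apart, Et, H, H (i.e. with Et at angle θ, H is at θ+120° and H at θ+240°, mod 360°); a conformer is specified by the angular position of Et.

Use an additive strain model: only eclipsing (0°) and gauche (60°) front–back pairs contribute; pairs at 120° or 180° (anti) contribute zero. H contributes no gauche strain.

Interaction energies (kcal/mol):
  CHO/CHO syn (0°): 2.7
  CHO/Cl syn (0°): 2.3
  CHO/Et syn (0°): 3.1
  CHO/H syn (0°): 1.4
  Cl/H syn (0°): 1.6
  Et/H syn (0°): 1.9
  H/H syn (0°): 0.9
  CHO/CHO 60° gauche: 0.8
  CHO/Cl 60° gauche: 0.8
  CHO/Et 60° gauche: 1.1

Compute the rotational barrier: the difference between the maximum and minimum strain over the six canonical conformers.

4.9 kcal/mol

Et at 0° (eclipsed): CHO(0°)/Et(0°) eclipsed 3.1; H(120°)/H(120°) eclipsed 0.9; H(240°)/H(240°) eclipsed 0.9 → 4.9 kcal/mol.
Et at 60° (staggered): CHO(0°)/Et(60°) gauche 1.1 → 1.1 kcal/mol.
Et at 120° (eclipsed): CHO(0°)/H(0°) eclipsed 1.4; H(120°)/Et(120°) eclipsed 1.9; H(240°)/H(240°) eclipsed 0.9 → 4.2 kcal/mol.
Et at 180° (staggered): no non-H gauche contacts → 0.0 kcal/mol.
Et at 240° (eclipsed): CHO(0°)/H(0°) eclipsed 1.4; H(120°)/H(120°) eclipsed 0.9; H(240°)/Et(240°) eclipsed 1.9 → 4.2 kcal/mol.
Et at 300° (staggered): CHO(0°)/Et(300°) gauche 1.1 → 1.1 kcal/mol.
Max at 0° (4.9 kcal/mol), min at 180° (0.0 kcal/mol); barrier = 4.9 kcal/mol.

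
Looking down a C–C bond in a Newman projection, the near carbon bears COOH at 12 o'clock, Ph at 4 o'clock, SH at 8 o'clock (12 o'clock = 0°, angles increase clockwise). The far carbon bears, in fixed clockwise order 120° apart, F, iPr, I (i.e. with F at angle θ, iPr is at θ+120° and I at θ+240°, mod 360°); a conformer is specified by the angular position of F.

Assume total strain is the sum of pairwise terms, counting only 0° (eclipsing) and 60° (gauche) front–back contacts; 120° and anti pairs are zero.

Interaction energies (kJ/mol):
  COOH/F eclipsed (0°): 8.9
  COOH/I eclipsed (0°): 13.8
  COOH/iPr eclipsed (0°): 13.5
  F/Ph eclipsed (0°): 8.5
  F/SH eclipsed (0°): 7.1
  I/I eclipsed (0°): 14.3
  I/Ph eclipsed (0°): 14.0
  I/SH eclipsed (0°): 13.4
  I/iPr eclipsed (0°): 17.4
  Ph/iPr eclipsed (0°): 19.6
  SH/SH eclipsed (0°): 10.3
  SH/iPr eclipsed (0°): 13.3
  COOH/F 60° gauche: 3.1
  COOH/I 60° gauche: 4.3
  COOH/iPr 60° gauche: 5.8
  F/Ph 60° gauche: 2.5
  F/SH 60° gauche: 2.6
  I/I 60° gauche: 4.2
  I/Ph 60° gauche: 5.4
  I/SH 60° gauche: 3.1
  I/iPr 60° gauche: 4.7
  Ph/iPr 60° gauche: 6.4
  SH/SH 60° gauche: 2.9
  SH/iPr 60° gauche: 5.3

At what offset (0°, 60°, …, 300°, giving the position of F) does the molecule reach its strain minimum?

60°

F at 0° (eclipsed): COOH(0°)/F(0°) eclipsed 8.9; Ph(120°)/iPr(120°) eclipsed 19.6; SH(240°)/I(240°) eclipsed 13.4 → 41.9 kJ/mol.
F at 60° (staggered): COOH(0°)/F(60°) gauche 3.1; COOH(0°)/I(300°) gauche 4.3; Ph(120°)/F(60°) gauche 2.5; Ph(120°)/iPr(180°) gauche 6.4; SH(240°)/iPr(180°) gauche 5.3; SH(240°)/I(300°) gauche 3.1 → 24.7 kJ/mol.
F at 120° (eclipsed): COOH(0°)/I(0°) eclipsed 13.8; Ph(120°)/F(120°) eclipsed 8.5; SH(240°)/iPr(240°) eclipsed 13.3 → 35.6 kJ/mol.
F at 180° (staggered): COOH(0°)/iPr(300°) gauche 5.8; COOH(0°)/I(60°) gauche 4.3; Ph(120°)/F(180°) gauche 2.5; Ph(120°)/I(60°) gauche 5.4; SH(240°)/F(180°) gauche 2.6; SH(240°)/iPr(300°) gauche 5.3 → 25.9 kJ/mol.
F at 240° (eclipsed): COOH(0°)/iPr(0°) eclipsed 13.5; Ph(120°)/I(120°) eclipsed 14.0; SH(240°)/F(240°) eclipsed 7.1 → 34.6 kJ/mol.
F at 300° (staggered): COOH(0°)/F(300°) gauche 3.1; COOH(0°)/iPr(60°) gauche 5.8; Ph(120°)/iPr(60°) gauche 6.4; Ph(120°)/I(180°) gauche 5.4; SH(240°)/F(300°) gauche 2.6; SH(240°)/I(180°) gauche 3.1 → 26.4 kJ/mol.
The minimum (24.7 kJ/mol) occurs with F at 60°.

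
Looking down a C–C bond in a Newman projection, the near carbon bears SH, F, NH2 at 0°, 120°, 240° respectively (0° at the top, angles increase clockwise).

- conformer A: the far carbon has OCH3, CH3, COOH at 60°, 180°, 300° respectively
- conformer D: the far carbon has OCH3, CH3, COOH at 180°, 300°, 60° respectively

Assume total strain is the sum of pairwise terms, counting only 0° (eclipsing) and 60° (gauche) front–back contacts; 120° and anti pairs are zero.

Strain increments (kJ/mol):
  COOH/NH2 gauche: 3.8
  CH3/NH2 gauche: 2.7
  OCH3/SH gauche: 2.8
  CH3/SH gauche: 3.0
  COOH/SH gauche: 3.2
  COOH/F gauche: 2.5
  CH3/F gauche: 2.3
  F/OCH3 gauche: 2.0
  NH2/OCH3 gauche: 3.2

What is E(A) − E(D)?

A is staggered. SH at 0° is gauche with OCH3 at 60° (2.8); SH at 0° is gauche with COOH at 300° (3.2); F at 120° is gauche with OCH3 at 60° (2.0); F at 120° is gauche with CH3 at 180° (2.3); NH2 at 240° is gauche with CH3 at 180° (2.7); NH2 at 240° is gauche with COOH at 300° (3.8). Total 16.8 kJ/mol.
D is staggered. SH at 0° is gauche with CH3 at 300° (3.0); SH at 0° is gauche with COOH at 60° (3.2); F at 120° is gauche with OCH3 at 180° (2.0); F at 120° is gauche with COOH at 60° (2.5); NH2 at 240° is gauche with OCH3 at 180° (3.2); NH2 at 240° is gauche with CH3 at 300° (2.7). Total 16.6 kJ/mol.
E(A) − E(D) = 16.8 − 16.6 = +0.2 kJ/mol.

+0.2 kJ/mol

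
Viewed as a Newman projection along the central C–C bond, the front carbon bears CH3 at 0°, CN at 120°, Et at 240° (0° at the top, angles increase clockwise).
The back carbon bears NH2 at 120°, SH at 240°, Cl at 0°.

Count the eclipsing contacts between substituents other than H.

3

Non-H eclipsing pairs: CH3(0°)/Cl(0°); CN(120°)/NH2(120°); Et(240°)/SH(240°) — 3 interactions.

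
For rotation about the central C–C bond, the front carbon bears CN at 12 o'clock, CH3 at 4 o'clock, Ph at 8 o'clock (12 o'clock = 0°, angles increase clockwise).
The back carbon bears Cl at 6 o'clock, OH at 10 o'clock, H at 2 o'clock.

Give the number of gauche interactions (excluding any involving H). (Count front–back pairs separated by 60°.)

4

Non-H gauche pairs: CN(0°)/OH(300°); CH3(120°)/Cl(180°); Ph(240°)/Cl(180°); Ph(240°)/OH(300°) — 4 interactions.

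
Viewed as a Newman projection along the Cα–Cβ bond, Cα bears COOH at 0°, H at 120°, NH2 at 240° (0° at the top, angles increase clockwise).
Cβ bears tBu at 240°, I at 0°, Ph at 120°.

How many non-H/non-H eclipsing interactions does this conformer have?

2

Non-H eclipsing pairs: COOH(0°)/I(0°); NH2(240°)/tBu(240°) — 2 interactions.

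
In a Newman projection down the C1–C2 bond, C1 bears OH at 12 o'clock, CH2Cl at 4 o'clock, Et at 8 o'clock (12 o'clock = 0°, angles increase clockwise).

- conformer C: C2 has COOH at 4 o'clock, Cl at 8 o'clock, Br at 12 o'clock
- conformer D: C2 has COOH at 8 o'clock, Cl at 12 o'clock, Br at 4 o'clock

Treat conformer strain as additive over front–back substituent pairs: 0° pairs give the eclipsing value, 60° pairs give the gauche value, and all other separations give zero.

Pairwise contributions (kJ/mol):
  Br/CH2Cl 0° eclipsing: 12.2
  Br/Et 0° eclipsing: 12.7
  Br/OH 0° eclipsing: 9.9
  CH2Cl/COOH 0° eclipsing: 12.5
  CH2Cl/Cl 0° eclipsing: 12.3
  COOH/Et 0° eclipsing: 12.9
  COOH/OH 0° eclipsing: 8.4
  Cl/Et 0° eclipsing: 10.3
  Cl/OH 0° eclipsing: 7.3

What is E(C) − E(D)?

C (eclipsed): OH–Br eclipsed, CH2Cl–COOH eclipsed, Et–Cl eclipsed; 9.9 + 12.5 + 10.3 = 32.7 kJ/mol.
D (eclipsed): OH–Cl eclipsed, CH2Cl–Br eclipsed, Et–COOH eclipsed; 7.3 + 12.2 + 12.9 = 32.4 kJ/mol.
E(C) − E(D) = 32.7 − 32.4 = +0.3 kJ/mol.

+0.3 kJ/mol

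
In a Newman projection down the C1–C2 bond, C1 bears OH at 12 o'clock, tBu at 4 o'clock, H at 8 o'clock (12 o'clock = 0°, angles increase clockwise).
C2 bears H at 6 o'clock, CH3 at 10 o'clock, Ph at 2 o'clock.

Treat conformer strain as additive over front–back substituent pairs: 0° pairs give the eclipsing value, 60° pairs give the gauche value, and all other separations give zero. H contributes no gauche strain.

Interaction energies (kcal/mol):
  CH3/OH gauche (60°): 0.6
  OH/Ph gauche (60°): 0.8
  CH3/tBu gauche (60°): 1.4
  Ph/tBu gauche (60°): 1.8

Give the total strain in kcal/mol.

This conformer (staggered): OH(0°)/CH3(300°) gauche 0.6; OH(0°)/Ph(60°) gauche 0.8; tBu(120°)/Ph(60°) gauche 1.8 → 3.2 kcal/mol.

3.2 kcal/mol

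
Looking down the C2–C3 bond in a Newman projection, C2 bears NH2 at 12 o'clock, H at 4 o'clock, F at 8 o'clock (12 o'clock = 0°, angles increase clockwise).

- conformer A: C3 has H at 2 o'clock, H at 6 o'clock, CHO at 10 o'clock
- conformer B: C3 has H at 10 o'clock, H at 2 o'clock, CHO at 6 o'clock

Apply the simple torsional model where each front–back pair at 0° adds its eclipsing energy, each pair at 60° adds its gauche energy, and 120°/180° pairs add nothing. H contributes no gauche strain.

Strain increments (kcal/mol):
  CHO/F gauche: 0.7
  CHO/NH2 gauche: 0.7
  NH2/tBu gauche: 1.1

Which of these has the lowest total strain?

A (staggered): NH2(0°)/CHO(300°) gauche 0.7; F(240°)/CHO(300°) gauche 0.7 → 1.4 kcal/mol.
B (staggered): F(240°)/CHO(180°) gauche 0.7 → 0.7 kcal/mol.
B has the lowest total (0.7 kcal/mol).

B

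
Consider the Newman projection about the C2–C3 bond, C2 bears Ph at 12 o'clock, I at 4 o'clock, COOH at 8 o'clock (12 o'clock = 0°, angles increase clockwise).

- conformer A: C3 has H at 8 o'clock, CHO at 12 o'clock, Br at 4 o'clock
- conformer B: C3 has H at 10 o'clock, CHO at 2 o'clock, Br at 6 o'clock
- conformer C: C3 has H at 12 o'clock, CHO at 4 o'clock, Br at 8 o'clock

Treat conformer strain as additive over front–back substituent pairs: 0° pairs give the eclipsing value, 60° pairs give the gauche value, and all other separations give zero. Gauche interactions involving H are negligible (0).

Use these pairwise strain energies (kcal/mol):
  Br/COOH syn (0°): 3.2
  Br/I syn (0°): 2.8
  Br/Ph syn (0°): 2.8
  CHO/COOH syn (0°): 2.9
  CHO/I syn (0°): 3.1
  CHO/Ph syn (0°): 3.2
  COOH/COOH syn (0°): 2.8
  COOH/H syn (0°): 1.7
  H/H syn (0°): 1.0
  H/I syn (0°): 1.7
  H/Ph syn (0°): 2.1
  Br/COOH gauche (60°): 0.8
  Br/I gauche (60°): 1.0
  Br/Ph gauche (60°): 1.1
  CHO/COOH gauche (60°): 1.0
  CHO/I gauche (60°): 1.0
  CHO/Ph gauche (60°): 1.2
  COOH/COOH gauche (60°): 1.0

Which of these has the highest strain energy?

C

A (eclipsed): Ph(0°)/CHO(0°) eclipsed 3.2; I(120°)/Br(120°) eclipsed 2.8; COOH(240°)/H(240°) eclipsed 1.7 → 7.7 kcal/mol.
B (staggered): Ph(0°)/CHO(60°) gauche 1.2; I(120°)/CHO(60°) gauche 1.0; I(120°)/Br(180°) gauche 1.0; COOH(240°)/Br(180°) gauche 0.8 → 4.0 kcal/mol.
C (eclipsed): Ph(0°)/H(0°) eclipsed 2.1; I(120°)/CHO(120°) eclipsed 3.1; COOH(240°)/Br(240°) eclipsed 3.2 → 8.4 kcal/mol.
C has the highest total (8.4 kcal/mol).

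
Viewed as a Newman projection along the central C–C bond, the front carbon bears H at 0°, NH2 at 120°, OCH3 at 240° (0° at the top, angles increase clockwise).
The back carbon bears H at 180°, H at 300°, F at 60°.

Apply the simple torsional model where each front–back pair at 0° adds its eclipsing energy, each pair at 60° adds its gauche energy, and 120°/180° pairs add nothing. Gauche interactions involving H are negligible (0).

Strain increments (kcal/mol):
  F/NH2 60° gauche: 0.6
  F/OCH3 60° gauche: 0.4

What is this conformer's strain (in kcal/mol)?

This conformer is staggered. NH2 at 120° is gauche with F at 60° (0.6). Total 0.6 kcal/mol.

0.6 kcal/mol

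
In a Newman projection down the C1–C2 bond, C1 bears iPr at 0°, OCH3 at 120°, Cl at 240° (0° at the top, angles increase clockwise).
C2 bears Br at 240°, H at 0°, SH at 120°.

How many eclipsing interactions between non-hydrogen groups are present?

2

Non-H eclipsing pairs: OCH3(120°)/SH(120°); Cl(240°)/Br(240°) — 2 interactions.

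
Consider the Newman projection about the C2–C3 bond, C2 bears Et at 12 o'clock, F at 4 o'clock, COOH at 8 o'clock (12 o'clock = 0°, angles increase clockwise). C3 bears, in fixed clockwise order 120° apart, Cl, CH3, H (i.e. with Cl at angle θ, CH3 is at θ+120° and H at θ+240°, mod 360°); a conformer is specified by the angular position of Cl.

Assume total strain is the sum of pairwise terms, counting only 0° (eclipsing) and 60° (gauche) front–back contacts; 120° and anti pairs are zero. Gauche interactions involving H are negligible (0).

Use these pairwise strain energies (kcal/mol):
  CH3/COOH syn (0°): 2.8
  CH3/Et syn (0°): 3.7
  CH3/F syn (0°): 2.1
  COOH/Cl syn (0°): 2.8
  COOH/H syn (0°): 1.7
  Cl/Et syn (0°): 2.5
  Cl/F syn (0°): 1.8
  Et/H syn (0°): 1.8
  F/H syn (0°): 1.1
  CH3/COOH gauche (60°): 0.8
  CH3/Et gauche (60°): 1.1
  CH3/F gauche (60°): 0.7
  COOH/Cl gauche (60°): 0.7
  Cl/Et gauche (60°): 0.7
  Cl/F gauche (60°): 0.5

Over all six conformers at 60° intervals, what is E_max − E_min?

4.9 kcal/mol

Cl at 0° (eclipsed): Et(0°)/Cl(0°) eclipsed 2.5; F(120°)/CH3(120°) eclipsed 2.1; COOH(240°)/H(240°) eclipsed 1.7 → 6.3 kcal/mol.
Cl at 60° (staggered): Et(0°)/Cl(60°) gauche 0.7; F(120°)/Cl(60°) gauche 0.5; F(120°)/CH3(180°) gauche 0.7; COOH(240°)/CH3(180°) gauche 0.8 → 2.7 kcal/mol.
Cl at 120° (eclipsed): Et(0°)/H(0°) eclipsed 1.8; F(120°)/Cl(120°) eclipsed 1.8; COOH(240°)/CH3(240°) eclipsed 2.8 → 6.4 kcal/mol.
Cl at 180° (staggered): Et(0°)/CH3(300°) gauche 1.1; F(120°)/Cl(180°) gauche 0.5; COOH(240°)/Cl(180°) gauche 0.7; COOH(240°)/CH3(300°) gauche 0.8 → 3.1 kcal/mol.
Cl at 240° (eclipsed): Et(0°)/CH3(0°) eclipsed 3.7; F(120°)/H(120°) eclipsed 1.1; COOH(240°)/Cl(240°) eclipsed 2.8 → 7.6 kcal/mol.
Cl at 300° (staggered): Et(0°)/Cl(300°) gauche 0.7; Et(0°)/CH3(60°) gauche 1.1; F(120°)/CH3(60°) gauche 0.7; COOH(240°)/Cl(300°) gauche 0.7 → 3.2 kcal/mol.
Max at 240° (7.6 kcal/mol), min at 60° (2.7 kcal/mol); barrier = 4.9 kcal/mol.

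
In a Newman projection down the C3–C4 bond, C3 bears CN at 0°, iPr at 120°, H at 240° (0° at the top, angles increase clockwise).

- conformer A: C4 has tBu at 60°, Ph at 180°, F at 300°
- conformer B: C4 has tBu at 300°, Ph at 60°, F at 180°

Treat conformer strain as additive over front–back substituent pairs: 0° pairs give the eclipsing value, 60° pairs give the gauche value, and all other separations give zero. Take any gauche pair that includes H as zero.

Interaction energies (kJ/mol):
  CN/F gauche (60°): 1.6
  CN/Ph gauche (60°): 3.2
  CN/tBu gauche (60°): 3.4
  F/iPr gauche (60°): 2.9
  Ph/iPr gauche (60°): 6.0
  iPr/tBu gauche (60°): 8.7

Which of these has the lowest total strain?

A (staggered): CN–tBu gauche, CN–F gauche, iPr–tBu gauche, iPr–Ph gauche; 3.4 + 1.6 + 8.7 + 6.0 = 19.7 kJ/mol.
B (staggered): CN–tBu gauche, CN–Ph gauche, iPr–Ph gauche, iPr–F gauche; 3.4 + 3.2 + 6.0 + 2.9 = 15.5 kJ/mol.
B has the lowest total (15.5 kJ/mol).

B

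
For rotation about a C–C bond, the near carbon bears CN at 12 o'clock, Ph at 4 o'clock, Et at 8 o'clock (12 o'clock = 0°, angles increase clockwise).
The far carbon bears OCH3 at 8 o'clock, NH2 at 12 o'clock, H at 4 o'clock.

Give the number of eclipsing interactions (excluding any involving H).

Non-H eclipsing pairs: CN(0°)/NH2(0°); Et(240°)/OCH3(240°) — 2 interactions.

2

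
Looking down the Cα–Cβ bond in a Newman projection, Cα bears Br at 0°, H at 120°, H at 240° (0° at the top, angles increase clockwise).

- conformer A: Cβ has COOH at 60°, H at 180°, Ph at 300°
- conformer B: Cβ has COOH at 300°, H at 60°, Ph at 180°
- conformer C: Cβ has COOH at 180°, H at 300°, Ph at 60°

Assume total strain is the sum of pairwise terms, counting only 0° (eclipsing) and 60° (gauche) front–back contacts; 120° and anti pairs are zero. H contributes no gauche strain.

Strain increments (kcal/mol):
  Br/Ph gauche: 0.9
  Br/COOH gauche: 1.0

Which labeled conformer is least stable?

A (staggered): Br–COOH gauche, Br–Ph gauche; 1.0 + 0.9 = 1.9 kcal/mol.
B (staggered): Br–COOH gauche; 1.0 = 1.0 kcal/mol.
C (staggered): Br–Ph gauche; 0.9 = 0.9 kcal/mol.
A has the highest total (1.9 kcal/mol).

A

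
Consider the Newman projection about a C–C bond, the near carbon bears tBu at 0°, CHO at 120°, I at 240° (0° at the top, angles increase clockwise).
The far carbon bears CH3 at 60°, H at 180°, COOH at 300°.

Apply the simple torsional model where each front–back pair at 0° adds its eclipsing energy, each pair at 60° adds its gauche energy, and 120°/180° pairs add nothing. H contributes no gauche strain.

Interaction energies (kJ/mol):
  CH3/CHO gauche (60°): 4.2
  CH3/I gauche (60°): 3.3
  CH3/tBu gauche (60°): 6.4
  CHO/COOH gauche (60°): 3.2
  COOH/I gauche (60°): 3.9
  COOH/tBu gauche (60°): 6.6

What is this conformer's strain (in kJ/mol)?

21.1 kJ/mol

This conformer (staggered): tBu–CH3 gauche, tBu–COOH gauche, CHO–CH3 gauche, I–COOH gauche; 6.4 + 6.6 + 4.2 + 3.9 = 21.1 kJ/mol.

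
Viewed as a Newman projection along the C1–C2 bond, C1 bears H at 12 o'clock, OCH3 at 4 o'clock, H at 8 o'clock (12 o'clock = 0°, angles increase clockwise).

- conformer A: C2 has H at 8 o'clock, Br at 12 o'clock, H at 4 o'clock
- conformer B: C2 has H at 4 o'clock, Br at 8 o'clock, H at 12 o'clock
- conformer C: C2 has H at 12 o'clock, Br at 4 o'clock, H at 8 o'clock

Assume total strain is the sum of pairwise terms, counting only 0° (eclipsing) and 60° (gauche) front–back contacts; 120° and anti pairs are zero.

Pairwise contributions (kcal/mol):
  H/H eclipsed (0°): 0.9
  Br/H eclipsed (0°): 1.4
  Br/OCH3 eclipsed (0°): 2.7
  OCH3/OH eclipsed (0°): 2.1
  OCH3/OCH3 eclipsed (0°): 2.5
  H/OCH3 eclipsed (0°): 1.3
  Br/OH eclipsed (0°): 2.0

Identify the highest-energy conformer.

A (eclipsed): H(0°)/Br(0°) eclipsed 1.4; OCH3(120°)/H(120°) eclipsed 1.3; H(240°)/H(240°) eclipsed 0.9 → 3.6 kcal/mol.
B (eclipsed): H(0°)/H(0°) eclipsed 0.9; OCH3(120°)/H(120°) eclipsed 1.3; H(240°)/Br(240°) eclipsed 1.4 → 3.6 kcal/mol.
C (eclipsed): H(0°)/H(0°) eclipsed 0.9; OCH3(120°)/Br(120°) eclipsed 2.7; H(240°)/H(240°) eclipsed 0.9 → 4.5 kcal/mol.
C has the highest total (4.5 kcal/mol).

C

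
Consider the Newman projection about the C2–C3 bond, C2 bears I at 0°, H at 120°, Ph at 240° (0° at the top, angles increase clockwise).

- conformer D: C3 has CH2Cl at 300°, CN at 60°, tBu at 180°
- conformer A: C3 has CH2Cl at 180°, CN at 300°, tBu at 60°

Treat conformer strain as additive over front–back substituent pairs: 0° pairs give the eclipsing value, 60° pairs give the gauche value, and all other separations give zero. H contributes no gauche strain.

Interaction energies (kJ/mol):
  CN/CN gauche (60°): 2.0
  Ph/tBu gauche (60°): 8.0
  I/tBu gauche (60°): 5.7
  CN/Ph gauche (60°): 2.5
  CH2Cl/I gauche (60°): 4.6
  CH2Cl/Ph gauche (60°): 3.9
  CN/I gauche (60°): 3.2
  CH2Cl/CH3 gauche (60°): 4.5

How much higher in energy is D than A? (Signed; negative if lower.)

+4.4 kJ/mol

D (staggered): I(0°)/CH2Cl(300°) gauche 4.6; I(0°)/CN(60°) gauche 3.2; Ph(240°)/CH2Cl(300°) gauche 3.9; Ph(240°)/tBu(180°) gauche 8.0 → 19.7 kJ/mol.
A (staggered): I(0°)/CN(300°) gauche 3.2; I(0°)/tBu(60°) gauche 5.7; Ph(240°)/CH2Cl(180°) gauche 3.9; Ph(240°)/CN(300°) gauche 2.5 → 15.3 kJ/mol.
E(D) − E(A) = 19.7 − 15.3 = +4.4 kJ/mol.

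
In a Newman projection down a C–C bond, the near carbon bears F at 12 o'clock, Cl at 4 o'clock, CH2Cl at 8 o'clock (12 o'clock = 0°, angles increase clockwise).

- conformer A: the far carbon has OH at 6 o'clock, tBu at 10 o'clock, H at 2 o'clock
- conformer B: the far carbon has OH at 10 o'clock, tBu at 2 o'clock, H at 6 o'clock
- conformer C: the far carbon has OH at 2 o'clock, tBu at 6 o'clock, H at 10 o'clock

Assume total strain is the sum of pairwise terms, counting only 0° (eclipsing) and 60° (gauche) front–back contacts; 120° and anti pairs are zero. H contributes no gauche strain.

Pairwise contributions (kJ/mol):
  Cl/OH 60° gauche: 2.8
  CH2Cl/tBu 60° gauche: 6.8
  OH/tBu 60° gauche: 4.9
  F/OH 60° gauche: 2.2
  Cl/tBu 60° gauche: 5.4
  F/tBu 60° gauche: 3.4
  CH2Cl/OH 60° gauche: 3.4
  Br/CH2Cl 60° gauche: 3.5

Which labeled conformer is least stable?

A is staggered. F at 0° is gauche with tBu at 300° (3.4); Cl at 120° is gauche with OH at 180° (2.8); CH2Cl at 240° is gauche with OH at 180° (3.4); CH2Cl at 240° is gauche with tBu at 300° (6.8). Total 16.4 kJ/mol.
B is staggered. F at 0° is gauche with OH at 300° (2.2); F at 0° is gauche with tBu at 60° (3.4); Cl at 120° is gauche with tBu at 60° (5.4); CH2Cl at 240° is gauche with OH at 300° (3.4). Total 14.4 kJ/mol.
C is staggered. F at 0° is gauche with OH at 60° (2.2); Cl at 120° is gauche with OH at 60° (2.8); Cl at 120° is gauche with tBu at 180° (5.4); CH2Cl at 240° is gauche with tBu at 180° (6.8). Total 17.2 kJ/mol.
C has the highest total (17.2 kJ/mol).

C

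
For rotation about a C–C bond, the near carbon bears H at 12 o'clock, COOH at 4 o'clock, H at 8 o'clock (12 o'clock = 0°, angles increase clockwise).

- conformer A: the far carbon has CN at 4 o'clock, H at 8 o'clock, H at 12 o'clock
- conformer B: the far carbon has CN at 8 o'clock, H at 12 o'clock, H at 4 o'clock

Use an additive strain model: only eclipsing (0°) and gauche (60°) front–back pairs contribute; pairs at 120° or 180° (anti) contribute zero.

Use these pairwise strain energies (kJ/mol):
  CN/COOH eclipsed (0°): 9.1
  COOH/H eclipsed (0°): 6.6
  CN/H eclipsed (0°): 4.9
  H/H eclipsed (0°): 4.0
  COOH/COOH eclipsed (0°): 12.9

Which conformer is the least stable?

A (eclipsed): H–H eclipsed, COOH–CN eclipsed, H–H eclipsed; 4.0 + 9.1 + 4.0 = 17.1 kJ/mol.
B (eclipsed): H–H eclipsed, COOH–H eclipsed, H–CN eclipsed; 4.0 + 6.6 + 4.9 = 15.5 kJ/mol.
A has the highest total (17.1 kJ/mol).

A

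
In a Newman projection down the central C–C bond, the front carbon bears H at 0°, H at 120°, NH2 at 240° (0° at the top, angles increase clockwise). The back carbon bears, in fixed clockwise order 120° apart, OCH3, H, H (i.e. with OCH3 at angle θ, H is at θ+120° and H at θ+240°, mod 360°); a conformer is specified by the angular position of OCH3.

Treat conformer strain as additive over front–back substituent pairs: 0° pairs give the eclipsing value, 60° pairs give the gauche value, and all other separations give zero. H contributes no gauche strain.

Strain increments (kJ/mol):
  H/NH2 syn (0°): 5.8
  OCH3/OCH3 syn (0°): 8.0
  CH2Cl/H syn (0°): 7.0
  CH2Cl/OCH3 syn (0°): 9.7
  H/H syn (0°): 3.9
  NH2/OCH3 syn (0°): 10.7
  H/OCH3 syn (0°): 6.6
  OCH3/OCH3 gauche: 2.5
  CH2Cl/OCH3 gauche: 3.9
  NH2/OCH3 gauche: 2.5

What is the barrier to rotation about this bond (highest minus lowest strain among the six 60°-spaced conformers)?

18.5 kJ/mol

OCH3 at 0° (eclipsed): H–OCH3 eclipsed, H–H eclipsed, NH2–H eclipsed; 6.6 + 3.9 + 5.8 = 16.3 kJ/mol.
OCH3 at 60° (staggered): no non-H gauche contacts → 0.0 kJ/mol.
OCH3 at 120° (eclipsed): H–H eclipsed, H–OCH3 eclipsed, NH2–H eclipsed; 3.9 + 6.6 + 5.8 = 16.3 kJ/mol.
OCH3 at 180° (staggered): NH2–OCH3 gauche; 2.5 = 2.5 kJ/mol.
OCH3 at 240° (eclipsed): H–H eclipsed, H–H eclipsed, NH2–OCH3 eclipsed; 3.9 + 3.9 + 10.7 = 18.5 kJ/mol.
OCH3 at 300° (staggered): NH2–OCH3 gauche; 2.5 = 2.5 kJ/mol.
Max at 240° (18.5 kJ/mol), min at 60° (0.0 kJ/mol); barrier = 18.5 kJ/mol.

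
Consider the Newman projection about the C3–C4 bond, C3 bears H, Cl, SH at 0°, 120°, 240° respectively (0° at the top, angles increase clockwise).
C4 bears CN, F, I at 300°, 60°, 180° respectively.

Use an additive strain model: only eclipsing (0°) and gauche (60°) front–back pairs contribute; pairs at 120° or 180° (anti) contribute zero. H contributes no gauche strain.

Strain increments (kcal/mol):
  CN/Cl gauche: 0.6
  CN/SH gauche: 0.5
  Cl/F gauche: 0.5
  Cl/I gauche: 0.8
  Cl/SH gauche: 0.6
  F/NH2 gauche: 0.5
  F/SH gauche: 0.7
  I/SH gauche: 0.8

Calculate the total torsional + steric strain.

This conformer (staggered): Cl–F gauche, Cl–I gauche, SH–CN gauche, SH–I gauche; 0.5 + 0.8 + 0.5 + 0.8 = 2.6 kcal/mol.

2.6 kcal/mol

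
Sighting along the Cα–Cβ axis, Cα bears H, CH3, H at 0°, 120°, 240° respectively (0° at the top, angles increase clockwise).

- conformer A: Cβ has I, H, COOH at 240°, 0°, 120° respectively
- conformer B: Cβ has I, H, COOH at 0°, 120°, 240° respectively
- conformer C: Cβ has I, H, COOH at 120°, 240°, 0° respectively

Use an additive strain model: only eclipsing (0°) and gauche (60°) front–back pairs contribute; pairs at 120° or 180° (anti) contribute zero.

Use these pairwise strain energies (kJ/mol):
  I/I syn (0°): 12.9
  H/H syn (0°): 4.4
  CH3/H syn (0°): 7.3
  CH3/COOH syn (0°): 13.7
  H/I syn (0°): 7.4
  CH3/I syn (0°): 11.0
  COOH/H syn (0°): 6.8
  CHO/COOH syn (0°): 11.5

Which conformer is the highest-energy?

A (eclipsed): H–H eclipsed, CH3–COOH eclipsed, H–I eclipsed; 4.4 + 13.7 + 7.4 = 25.5 kJ/mol.
B (eclipsed): H–I eclipsed, CH3–H eclipsed, H–COOH eclipsed; 7.4 + 7.3 + 6.8 = 21.5 kJ/mol.
C (eclipsed): H–COOH eclipsed, CH3–I eclipsed, H–H eclipsed; 6.8 + 11.0 + 4.4 = 22.2 kJ/mol.
A has the highest total (25.5 kJ/mol).

A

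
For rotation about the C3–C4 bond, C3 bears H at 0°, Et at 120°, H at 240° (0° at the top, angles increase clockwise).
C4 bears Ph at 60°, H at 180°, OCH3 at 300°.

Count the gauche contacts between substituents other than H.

1

Non-H gauche pairs: Et(120°)/Ph(60°) — 1 interaction.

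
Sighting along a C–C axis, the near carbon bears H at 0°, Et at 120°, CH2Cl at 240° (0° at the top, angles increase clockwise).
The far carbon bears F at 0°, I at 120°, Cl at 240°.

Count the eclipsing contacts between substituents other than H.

2

Non-H eclipsing pairs: Et(120°)/I(120°); CH2Cl(240°)/Cl(240°) — 2 interactions.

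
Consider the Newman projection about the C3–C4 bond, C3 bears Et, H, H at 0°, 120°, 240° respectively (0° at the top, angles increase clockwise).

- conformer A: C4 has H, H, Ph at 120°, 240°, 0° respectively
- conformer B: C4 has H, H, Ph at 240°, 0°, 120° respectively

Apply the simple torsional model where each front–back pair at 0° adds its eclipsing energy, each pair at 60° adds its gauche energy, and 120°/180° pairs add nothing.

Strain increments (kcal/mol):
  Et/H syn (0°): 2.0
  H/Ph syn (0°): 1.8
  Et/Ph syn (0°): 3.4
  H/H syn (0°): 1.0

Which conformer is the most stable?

B

A (eclipsed): Et–Ph eclipsed, H–H eclipsed, H–H eclipsed; 3.4 + 1.0 + 1.0 = 5.4 kcal/mol.
B (eclipsed): Et–H eclipsed, H–Ph eclipsed, H–H eclipsed; 2.0 + 1.8 + 1.0 = 4.8 kcal/mol.
B has the lowest total (4.8 kcal/mol).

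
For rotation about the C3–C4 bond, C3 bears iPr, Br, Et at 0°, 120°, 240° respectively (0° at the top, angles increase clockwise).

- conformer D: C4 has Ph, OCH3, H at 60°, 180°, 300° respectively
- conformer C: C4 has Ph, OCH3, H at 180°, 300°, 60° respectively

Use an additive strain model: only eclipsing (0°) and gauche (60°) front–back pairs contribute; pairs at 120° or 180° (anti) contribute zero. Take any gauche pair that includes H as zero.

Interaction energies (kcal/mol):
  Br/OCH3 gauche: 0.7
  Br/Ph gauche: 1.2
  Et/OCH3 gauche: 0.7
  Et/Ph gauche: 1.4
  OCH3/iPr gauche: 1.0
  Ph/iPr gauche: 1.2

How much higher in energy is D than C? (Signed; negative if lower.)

-0.5 kcal/mol

D (staggered): iPr(0°)/Ph(60°) gauche 1.2; Br(120°)/Ph(60°) gauche 1.2; Br(120°)/OCH3(180°) gauche 0.7; Et(240°)/OCH3(180°) gauche 0.7 → 3.8 kcal/mol.
C (staggered): iPr(0°)/OCH3(300°) gauche 1.0; Br(120°)/Ph(180°) gauche 1.2; Et(240°)/Ph(180°) gauche 1.4; Et(240°)/OCH3(300°) gauche 0.7 → 4.3 kcal/mol.
E(D) − E(C) = 3.8 − 4.3 = -0.5 kcal/mol.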